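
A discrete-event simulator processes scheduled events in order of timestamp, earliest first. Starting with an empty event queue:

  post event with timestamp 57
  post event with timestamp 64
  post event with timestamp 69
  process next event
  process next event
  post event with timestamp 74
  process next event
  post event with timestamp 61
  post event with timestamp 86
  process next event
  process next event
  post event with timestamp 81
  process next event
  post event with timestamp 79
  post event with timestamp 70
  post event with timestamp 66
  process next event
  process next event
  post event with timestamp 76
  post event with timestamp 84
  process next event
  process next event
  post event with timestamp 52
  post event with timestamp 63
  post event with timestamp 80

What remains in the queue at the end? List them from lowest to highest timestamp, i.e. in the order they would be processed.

52 → 63 → 80 → 84 → 86

insert 57 → {57}
insert 64 → {57, 64}
insert 69 → {57, 64, 69}
process next event → 57; now {64, 69}
process next event → 64; now {69}
insert 74 → {69, 74}
process next event → 69; now {74}
insert 61 → {61, 74}
insert 86 → {61, 74, 86}
process next event → 61; now {74, 86}
process next event → 74; now {86}
insert 81 → {81, 86}
process next event → 81; now {86}
insert 79 → {79, 86}
insert 70 → {70, 79, 86}
insert 66 → {66, 70, 79, 86}
process next event → 66; now {70, 79, 86}
process next event → 70; now {79, 86}
insert 76 → {76, 79, 86}
insert 84 → {76, 79, 84, 86}
process next event → 76; now {79, 84, 86}
process next event → 79; now {84, 86}
insert 52 → {52, 84, 86}
insert 63 → {52, 63, 84, 86}
insert 80 → {52, 63, 80, 84, 86}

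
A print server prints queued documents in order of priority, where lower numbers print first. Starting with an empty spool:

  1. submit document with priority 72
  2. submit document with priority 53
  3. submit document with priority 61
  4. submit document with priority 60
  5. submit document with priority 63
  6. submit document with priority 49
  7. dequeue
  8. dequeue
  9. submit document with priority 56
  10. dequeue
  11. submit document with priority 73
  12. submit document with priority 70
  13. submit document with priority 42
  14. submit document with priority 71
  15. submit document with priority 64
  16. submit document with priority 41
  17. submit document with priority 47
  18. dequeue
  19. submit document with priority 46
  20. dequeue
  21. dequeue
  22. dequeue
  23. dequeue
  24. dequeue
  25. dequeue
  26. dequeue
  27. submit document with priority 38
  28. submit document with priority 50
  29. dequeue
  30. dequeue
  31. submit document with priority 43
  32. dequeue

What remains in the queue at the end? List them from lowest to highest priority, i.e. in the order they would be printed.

[70, 71, 72, 73]

insert 72 → {72}
insert 53 → {53, 72}
insert 61 → {53, 61, 72}
insert 60 → {53, 60, 61, 72}
insert 63 → {53, 60, 61, 63, 72}
insert 49 → {49, 53, 60, 61, 63, 72}
dequeue → 49; now {53, 60, 61, 63, 72}
dequeue → 53; now {60, 61, 63, 72}
insert 56 → {56, 60, 61, 63, 72}
dequeue → 56; now {60, 61, 63, 72}
insert 73 → {60, 61, 63, 72, 73}
insert 70 → {60, 61, 63, 70, 72, 73}
insert 42 → {42, 60, 61, 63, 70, 72, 73}
insert 71 → {42, 60, 61, 63, 70, 71, 72, 73}
insert 64 → {42, 60, 61, 63, 64, 70, 71, 72, 73}
insert 41 → {41, 42, 60, 61, 63, 64, 70, 71, 72, 73}
insert 47 → {41, 42, 47, 60, 61, 63, 64, 70, 71, 72, 73}
dequeue → 41; now {42, 47, 60, 61, 63, 64, 70, 71, 72, 73}
insert 46 → {42, 46, 47, 60, 61, 63, 64, 70, 71, 72, 73}
dequeue → 42; now {46, 47, 60, 61, 63, 64, 70, 71, 72, 73}
dequeue → 46; now {47, 60, 61, 63, 64, 70, 71, 72, 73}
dequeue → 47; now {60, 61, 63, 64, 70, 71, 72, 73}
dequeue → 60; now {61, 63, 64, 70, 71, 72, 73}
dequeue → 61; now {63, 64, 70, 71, 72, 73}
dequeue → 63; now {64, 70, 71, 72, 73}
dequeue → 64; now {70, 71, 72, 73}
insert 38 → {38, 70, 71, 72, 73}
insert 50 → {38, 50, 70, 71, 72, 73}
dequeue → 38; now {50, 70, 71, 72, 73}
dequeue → 50; now {70, 71, 72, 73}
insert 43 → {43, 70, 71, 72, 73}
dequeue → 43; now {70, 71, 72, 73}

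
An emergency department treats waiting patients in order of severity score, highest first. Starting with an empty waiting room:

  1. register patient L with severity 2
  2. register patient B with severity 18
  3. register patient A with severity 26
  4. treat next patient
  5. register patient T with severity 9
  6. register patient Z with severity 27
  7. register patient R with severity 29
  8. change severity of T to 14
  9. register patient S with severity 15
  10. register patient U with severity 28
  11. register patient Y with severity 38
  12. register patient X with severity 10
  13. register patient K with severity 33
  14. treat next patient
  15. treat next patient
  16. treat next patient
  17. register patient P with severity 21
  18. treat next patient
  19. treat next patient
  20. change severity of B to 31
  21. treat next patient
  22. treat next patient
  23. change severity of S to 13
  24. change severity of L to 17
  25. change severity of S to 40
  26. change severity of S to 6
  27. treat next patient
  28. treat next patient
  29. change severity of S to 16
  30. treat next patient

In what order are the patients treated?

add L (severity 2) → {L:2}
add B (severity 18) → {B:18, L:2}
add A (severity 26) → {A:26, B:18, L:2}
treat next patient → A; now {B:18, L:2}
add T (severity 9) → {B:18, T:9, L:2}
add Z (severity 27) → {Z:27, B:18, T:9, L:2}
add R (severity 29) → {R:29, Z:27, B:18, T:9, L:2}
update T to severity 14 → {R:29, Z:27, B:18, T:14, L:2}
add S (severity 15) → {R:29, Z:27, B:18, S:15, T:14, L:2}
add U (severity 28) → {R:29, U:28, Z:27, B:18, S:15, T:14, L:2}
add Y (severity 38) → {Y:38, R:29, U:28, Z:27, B:18, S:15, T:14, L:2}
add X (severity 10) → {Y:38, R:29, U:28, Z:27, B:18, S:15, T:14, X:10, L:2}
add K (severity 33) → {Y:38, K:33, R:29, U:28, Z:27, B:18, S:15, T:14, X:10, L:2}
treat next patient → Y; now {K:33, R:29, U:28, Z:27, B:18, S:15, T:14, X:10, L:2}
treat next patient → K; now {R:29, U:28, Z:27, B:18, S:15, T:14, X:10, L:2}
treat next patient → R; now {U:28, Z:27, B:18, S:15, T:14, X:10, L:2}
add P (severity 21) → {U:28, Z:27, P:21, B:18, S:15, T:14, X:10, L:2}
treat next patient → U; now {Z:27, P:21, B:18, S:15, T:14, X:10, L:2}
treat next patient → Z; now {P:21, B:18, S:15, T:14, X:10, L:2}
update B to severity 31 → {B:31, P:21, S:15, T:14, X:10, L:2}
treat next patient → B; now {P:21, S:15, T:14, X:10, L:2}
treat next patient → P; now {S:15, T:14, X:10, L:2}
update S to severity 13 → {T:14, S:13, X:10, L:2}
update L to severity 17 → {L:17, T:14, S:13, X:10}
update S to severity 40 → {S:40, L:17, T:14, X:10}
update S to severity 6 → {L:17, T:14, X:10, S:6}
treat next patient → L; now {T:14, X:10, S:6}
treat next patient → T; now {X:10, S:6}
update S to severity 16 → {S:16, X:10}
treat next patient → S; now {X:10}

A, Y, K, R, U, Z, B, P, L, T, S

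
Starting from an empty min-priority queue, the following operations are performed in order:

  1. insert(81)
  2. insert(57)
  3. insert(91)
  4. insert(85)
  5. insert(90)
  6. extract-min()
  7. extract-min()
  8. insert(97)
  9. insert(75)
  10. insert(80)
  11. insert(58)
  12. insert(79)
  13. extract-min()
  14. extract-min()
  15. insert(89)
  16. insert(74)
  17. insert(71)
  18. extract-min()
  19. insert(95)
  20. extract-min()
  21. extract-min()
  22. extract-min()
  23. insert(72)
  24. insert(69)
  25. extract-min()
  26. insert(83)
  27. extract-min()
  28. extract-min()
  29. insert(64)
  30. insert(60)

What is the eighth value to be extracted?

80

insert 81 → {81}
insert 57 → {57, 81}
insert 91 → {57, 81, 91}
insert 85 → {57, 81, 85, 91}
insert 90 → {57, 81, 85, 90, 91}
extract-min → 57; now {81, 85, 90, 91}
extract-min → 81; now {85, 90, 91}
insert 97 → {85, 90, 91, 97}
insert 75 → {75, 85, 90, 91, 97}
insert 80 → {75, 80, 85, 90, 91, 97}
insert 58 → {58, 75, 80, 85, 90, 91, 97}
insert 79 → {58, 75, 79, 80, 85, 90, 91, 97}
extract-min → 58; now {75, 79, 80, 85, 90, 91, 97}
extract-min → 75; now {79, 80, 85, 90, 91, 97}
insert 89 → {79, 80, 85, 89, 90, 91, 97}
insert 74 → {74, 79, 80, 85, 89, 90, 91, 97}
insert 71 → {71, 74, 79, 80, 85, 89, 90, 91, 97}
extract-min → 71; now {74, 79, 80, 85, 89, 90, 91, 97}
insert 95 → {74, 79, 80, 85, 89, 90, 91, 95, 97}
extract-min → 74; now {79, 80, 85, 89, 90, 91, 95, 97}
extract-min → 79; now {80, 85, 89, 90, 91, 95, 97}
extract-min → 80; now {85, 89, 90, 91, 95, 97}
insert 72 → {72, 85, 89, 90, 91, 95, 97}
insert 69 → {69, 72, 85, 89, 90, 91, 95, 97}
extract-min → 69; now {72, 85, 89, 90, 91, 95, 97}
insert 83 → {72, 83, 85, 89, 90, 91, 95, 97}
extract-min → 72; now {83, 85, 89, 90, 91, 95, 97}
extract-min → 83; now {85, 89, 90, 91, 95, 97}
insert 64 → {64, 85, 89, 90, 91, 95, 97}
insert 60 → {60, 64, 85, 89, 90, 91, 95, 97}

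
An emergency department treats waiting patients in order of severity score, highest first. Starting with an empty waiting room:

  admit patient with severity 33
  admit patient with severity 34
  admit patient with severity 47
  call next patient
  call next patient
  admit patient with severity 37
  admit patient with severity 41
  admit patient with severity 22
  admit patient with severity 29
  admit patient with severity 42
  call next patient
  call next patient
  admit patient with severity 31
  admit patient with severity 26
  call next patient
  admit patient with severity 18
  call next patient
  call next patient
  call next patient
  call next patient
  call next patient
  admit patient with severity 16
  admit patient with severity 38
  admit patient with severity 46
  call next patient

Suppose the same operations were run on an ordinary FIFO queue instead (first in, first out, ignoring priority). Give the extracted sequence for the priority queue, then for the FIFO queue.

insert 33 → {33}
insert 34 → {34, 33}
insert 47 → {47, 34, 33}
call next patient → 47; now {34, 33}
call next patient → 34; now {33}
insert 37 → {37, 33}
insert 41 → {41, 37, 33}
insert 22 → {41, 37, 33, 22}
insert 29 → {41, 37, 33, 29, 22}
insert 42 → {42, 41, 37, 33, 29, 22}
call next patient → 42; now {41, 37, 33, 29, 22}
call next patient → 41; now {37, 33, 29, 22}
insert 31 → {37, 33, 31, 29, 22}
insert 26 → {37, 33, 31, 29, 26, 22}
call next patient → 37; now {33, 31, 29, 26, 22}
insert 18 → {33, 31, 29, 26, 22, 18}
call next patient → 33; now {31, 29, 26, 22, 18}
call next patient → 31; now {29, 26, 22, 18}
call next patient → 29; now {26, 22, 18}
call next patient → 26; now {22, 18}
call next patient → 22; now {18}
insert 16 → {18, 16}
insert 38 → {38, 18, 16}
insert 46 → {46, 38, 18, 16}
call next patient → 46; now {38, 18, 16}

priority queue: [47, 34, 42, 41, 37, 33, 31, 29, 26, 22, 46]; FIFO queue: [33, 34, 47, 37, 41, 22, 29, 42, 31, 26, 18]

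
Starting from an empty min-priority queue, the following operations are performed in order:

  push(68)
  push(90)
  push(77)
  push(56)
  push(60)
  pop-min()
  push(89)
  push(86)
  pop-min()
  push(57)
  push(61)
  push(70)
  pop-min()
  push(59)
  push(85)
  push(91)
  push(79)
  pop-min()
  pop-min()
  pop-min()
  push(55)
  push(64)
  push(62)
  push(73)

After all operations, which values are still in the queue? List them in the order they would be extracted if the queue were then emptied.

55, 62, 64, 70, 73, 77, 79, 85, 86, 89, 90, 91

insert 68 → {68}
insert 90 → {68, 90}
insert 77 → {68, 77, 90}
insert 56 → {56, 68, 77, 90}
insert 60 → {56, 60, 68, 77, 90}
pop-min → 56; now {60, 68, 77, 90}
insert 89 → {60, 68, 77, 89, 90}
insert 86 → {60, 68, 77, 86, 89, 90}
pop-min → 60; now {68, 77, 86, 89, 90}
insert 57 → {57, 68, 77, 86, 89, 90}
insert 61 → {57, 61, 68, 77, 86, 89, 90}
insert 70 → {57, 61, 68, 70, 77, 86, 89, 90}
pop-min → 57; now {61, 68, 70, 77, 86, 89, 90}
insert 59 → {59, 61, 68, 70, 77, 86, 89, 90}
insert 85 → {59, 61, 68, 70, 77, 85, 86, 89, 90}
insert 91 → {59, 61, 68, 70, 77, 85, 86, 89, 90, 91}
insert 79 → {59, 61, 68, 70, 77, 79, 85, 86, 89, 90, 91}
pop-min → 59; now {61, 68, 70, 77, 79, 85, 86, 89, 90, 91}
pop-min → 61; now {68, 70, 77, 79, 85, 86, 89, 90, 91}
pop-min → 68; now {70, 77, 79, 85, 86, 89, 90, 91}
insert 55 → {55, 70, 77, 79, 85, 86, 89, 90, 91}
insert 64 → {55, 64, 70, 77, 79, 85, 86, 89, 90, 91}
insert 62 → {55, 62, 64, 70, 77, 79, 85, 86, 89, 90, 91}
insert 73 → {55, 62, 64, 70, 73, 77, 79, 85, 86, 89, 90, 91}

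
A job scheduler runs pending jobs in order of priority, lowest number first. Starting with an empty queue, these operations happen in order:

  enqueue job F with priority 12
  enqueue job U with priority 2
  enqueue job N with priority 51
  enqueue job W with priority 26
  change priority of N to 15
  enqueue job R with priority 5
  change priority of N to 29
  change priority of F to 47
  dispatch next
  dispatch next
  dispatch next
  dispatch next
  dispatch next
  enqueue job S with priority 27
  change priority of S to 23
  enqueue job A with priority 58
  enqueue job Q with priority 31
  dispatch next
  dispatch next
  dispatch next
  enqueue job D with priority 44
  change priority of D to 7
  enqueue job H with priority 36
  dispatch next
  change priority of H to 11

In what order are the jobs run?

[U, R, W, N, F, S, Q, A, D]

add F (priority 12) → {F:12}
add U (priority 2) → {U:2, F:12}
add N (priority 51) → {U:2, F:12, N:51}
add W (priority 26) → {U:2, F:12, W:26, N:51}
update N to priority 15 → {U:2, F:12, N:15, W:26}
add R (priority 5) → {U:2, R:5, F:12, N:15, W:26}
update N to priority 29 → {U:2, R:5, F:12, W:26, N:29}
update F to priority 47 → {U:2, R:5, W:26, N:29, F:47}
dispatch next → U; now {R:5, W:26, N:29, F:47}
dispatch next → R; now {W:26, N:29, F:47}
dispatch next → W; now {N:29, F:47}
dispatch next → N; now {F:47}
dispatch next → F; now {}
add S (priority 27) → {S:27}
update S to priority 23 → {S:23}
add A (priority 58) → {S:23, A:58}
add Q (priority 31) → {S:23, Q:31, A:58}
dispatch next → S; now {Q:31, A:58}
dispatch next → Q; now {A:58}
dispatch next → A; now {}
add D (priority 44) → {D:44}
update D to priority 7 → {D:7}
add H (priority 36) → {D:7, H:36}
dispatch next → D; now {H:36}
update H to priority 11 → {H:11}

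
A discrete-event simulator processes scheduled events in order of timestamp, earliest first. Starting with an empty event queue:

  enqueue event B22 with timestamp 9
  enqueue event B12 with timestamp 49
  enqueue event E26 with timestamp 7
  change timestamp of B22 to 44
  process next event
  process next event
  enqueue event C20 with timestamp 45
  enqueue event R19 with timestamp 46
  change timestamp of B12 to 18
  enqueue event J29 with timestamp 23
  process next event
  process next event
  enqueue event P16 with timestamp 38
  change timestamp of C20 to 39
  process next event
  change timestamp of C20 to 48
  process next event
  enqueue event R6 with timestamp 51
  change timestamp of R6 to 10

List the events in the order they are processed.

add B22 (timestamp 9) → {B22:9}
add B12 (timestamp 49) → {B22:9, B12:49}
add E26 (timestamp 7) → {E26:7, B22:9, B12:49}
update B22 to timestamp 44 → {E26:7, B22:44, B12:49}
process next event → E26; now {B22:44, B12:49}
process next event → B22; now {B12:49}
add C20 (timestamp 45) → {C20:45, B12:49}
add R19 (timestamp 46) → {C20:45, R19:46, B12:49}
update B12 to timestamp 18 → {B12:18, C20:45, R19:46}
add J29 (timestamp 23) → {B12:18, J29:23, C20:45, R19:46}
process next event → B12; now {J29:23, C20:45, R19:46}
process next event → J29; now {C20:45, R19:46}
add P16 (timestamp 38) → {P16:38, C20:45, R19:46}
update C20 to timestamp 39 → {P16:38, C20:39, R19:46}
process next event → P16; now {C20:39, R19:46}
update C20 to timestamp 48 → {R19:46, C20:48}
process next event → R19; now {C20:48}
add R6 (timestamp 51) → {C20:48, R6:51}
update R6 to timestamp 10 → {R6:10, C20:48}

E26 → B22 → B12 → J29 → P16 → R19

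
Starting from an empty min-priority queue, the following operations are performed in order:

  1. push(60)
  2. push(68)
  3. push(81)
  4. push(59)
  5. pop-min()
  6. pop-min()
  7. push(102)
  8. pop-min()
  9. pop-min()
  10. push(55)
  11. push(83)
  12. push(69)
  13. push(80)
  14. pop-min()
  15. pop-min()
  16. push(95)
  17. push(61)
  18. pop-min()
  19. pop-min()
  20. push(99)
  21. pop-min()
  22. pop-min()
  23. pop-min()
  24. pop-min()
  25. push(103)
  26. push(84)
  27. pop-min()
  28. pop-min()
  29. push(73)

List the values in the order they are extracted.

[59, 60, 68, 81, 55, 69, 61, 80, 83, 95, 99, 102, 84, 103]

insert 60 → {60}
insert 68 → {60, 68}
insert 81 → {60, 68, 81}
insert 59 → {59, 60, 68, 81}
pop-min → 59; now {60, 68, 81}
pop-min → 60; now {68, 81}
insert 102 → {68, 81, 102}
pop-min → 68; now {81, 102}
pop-min → 81; now {102}
insert 55 → {55, 102}
insert 83 → {55, 83, 102}
insert 69 → {55, 69, 83, 102}
insert 80 → {55, 69, 80, 83, 102}
pop-min → 55; now {69, 80, 83, 102}
pop-min → 69; now {80, 83, 102}
insert 95 → {80, 83, 95, 102}
insert 61 → {61, 80, 83, 95, 102}
pop-min → 61; now {80, 83, 95, 102}
pop-min → 80; now {83, 95, 102}
insert 99 → {83, 95, 99, 102}
pop-min → 83; now {95, 99, 102}
pop-min → 95; now {99, 102}
pop-min → 99; now {102}
pop-min → 102; now {}
insert 103 → {103}
insert 84 → {84, 103}
pop-min → 84; now {103}
pop-min → 103; now {}
insert 73 → {73}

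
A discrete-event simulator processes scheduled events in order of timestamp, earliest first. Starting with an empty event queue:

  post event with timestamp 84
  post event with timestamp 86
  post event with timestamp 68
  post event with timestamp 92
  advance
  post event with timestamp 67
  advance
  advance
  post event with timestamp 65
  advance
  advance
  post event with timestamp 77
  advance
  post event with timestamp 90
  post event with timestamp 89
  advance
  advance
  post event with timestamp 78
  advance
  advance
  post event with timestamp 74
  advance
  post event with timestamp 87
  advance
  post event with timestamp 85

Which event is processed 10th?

92

insert 84 → {84}
insert 86 → {84, 86}
insert 68 → {68, 84, 86}
insert 92 → {68, 84, 86, 92}
advance → 68; now {84, 86, 92}
insert 67 → {67, 84, 86, 92}
advance → 67; now {84, 86, 92}
advance → 84; now {86, 92}
insert 65 → {65, 86, 92}
advance → 65; now {86, 92}
advance → 86; now {92}
insert 77 → {77, 92}
advance → 77; now {92}
insert 90 → {90, 92}
insert 89 → {89, 90, 92}
advance → 89; now {90, 92}
advance → 90; now {92}
insert 78 → {78, 92}
advance → 78; now {92}
advance → 92; now {}
insert 74 → {74}
advance → 74; now {}
insert 87 → {87}
advance → 87; now {}
insert 85 → {85}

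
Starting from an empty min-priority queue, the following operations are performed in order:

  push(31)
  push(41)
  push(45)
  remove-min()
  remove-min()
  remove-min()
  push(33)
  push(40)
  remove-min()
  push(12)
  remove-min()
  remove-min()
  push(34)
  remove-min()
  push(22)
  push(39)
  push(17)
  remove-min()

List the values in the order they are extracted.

insert 31 → {31}
insert 41 → {31, 41}
insert 45 → {31, 41, 45}
remove-min → 31; now {41, 45}
remove-min → 41; now {45}
remove-min → 45; now {}
insert 33 → {33}
insert 40 → {33, 40}
remove-min → 33; now {40}
insert 12 → {12, 40}
remove-min → 12; now {40}
remove-min → 40; now {}
insert 34 → {34}
remove-min → 34; now {}
insert 22 → {22}
insert 39 → {22, 39}
insert 17 → {17, 22, 39}
remove-min → 17; now {22, 39}

31, 41, 45, 33, 12, 40, 34, 17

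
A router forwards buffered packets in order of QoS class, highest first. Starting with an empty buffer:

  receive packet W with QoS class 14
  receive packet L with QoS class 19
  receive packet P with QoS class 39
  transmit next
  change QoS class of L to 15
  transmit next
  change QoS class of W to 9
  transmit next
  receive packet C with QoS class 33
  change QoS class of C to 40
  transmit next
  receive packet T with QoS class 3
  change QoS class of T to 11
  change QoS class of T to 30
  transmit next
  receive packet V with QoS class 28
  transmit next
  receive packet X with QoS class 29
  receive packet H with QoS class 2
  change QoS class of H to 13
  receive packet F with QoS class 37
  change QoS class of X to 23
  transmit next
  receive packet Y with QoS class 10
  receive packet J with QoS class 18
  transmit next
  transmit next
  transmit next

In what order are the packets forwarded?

[P, L, W, C, T, V, F, X, J, H]

add W (QoS class 14) → {W:14}
add L (QoS class 19) → {L:19, W:14}
add P (QoS class 39) → {P:39, L:19, W:14}
transmit next → P; now {L:19, W:14}
update L to QoS class 15 → {L:15, W:14}
transmit next → L; now {W:14}
update W to QoS class 9 → {W:9}
transmit next → W; now {}
add C (QoS class 33) → {C:33}
update C to QoS class 40 → {C:40}
transmit next → C; now {}
add T (QoS class 3) → {T:3}
update T to QoS class 11 → {T:11}
update T to QoS class 30 → {T:30}
transmit next → T; now {}
add V (QoS class 28) → {V:28}
transmit next → V; now {}
add X (QoS class 29) → {X:29}
add H (QoS class 2) → {X:29, H:2}
update H to QoS class 13 → {X:29, H:13}
add F (QoS class 37) → {F:37, X:29, H:13}
update X to QoS class 23 → {F:37, X:23, H:13}
transmit next → F; now {X:23, H:13}
add Y (QoS class 10) → {X:23, H:13, Y:10}
add J (QoS class 18) → {X:23, J:18, H:13, Y:10}
transmit next → X; now {J:18, H:13, Y:10}
transmit next → J; now {H:13, Y:10}
transmit next → H; now {Y:10}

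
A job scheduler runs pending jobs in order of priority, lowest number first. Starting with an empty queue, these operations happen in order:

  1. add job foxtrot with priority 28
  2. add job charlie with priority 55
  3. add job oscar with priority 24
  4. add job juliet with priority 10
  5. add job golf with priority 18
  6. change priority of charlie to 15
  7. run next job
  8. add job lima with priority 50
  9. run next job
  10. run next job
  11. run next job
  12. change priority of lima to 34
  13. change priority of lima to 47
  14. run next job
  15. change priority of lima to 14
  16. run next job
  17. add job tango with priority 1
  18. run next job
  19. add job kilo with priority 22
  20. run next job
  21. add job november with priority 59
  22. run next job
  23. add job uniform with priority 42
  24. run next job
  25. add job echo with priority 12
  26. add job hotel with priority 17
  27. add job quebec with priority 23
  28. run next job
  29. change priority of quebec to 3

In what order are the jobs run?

add foxtrot (priority 28) → {foxtrot:28}
add charlie (priority 55) → {foxtrot:28, charlie:55}
add oscar (priority 24) → {oscar:24, foxtrot:28, charlie:55}
add juliet (priority 10) → {juliet:10, oscar:24, foxtrot:28, charlie:55}
add golf (priority 18) → {juliet:10, golf:18, oscar:24, foxtrot:28, charlie:55}
update charlie to priority 15 → {juliet:10, charlie:15, golf:18, oscar:24, foxtrot:28}
run next job → juliet; now {charlie:15, golf:18, oscar:24, foxtrot:28}
add lima (priority 50) → {charlie:15, golf:18, oscar:24, foxtrot:28, lima:50}
run next job → charlie; now {golf:18, oscar:24, foxtrot:28, lima:50}
run next job → golf; now {oscar:24, foxtrot:28, lima:50}
run next job → oscar; now {foxtrot:28, lima:50}
update lima to priority 34 → {foxtrot:28, lima:34}
update lima to priority 47 → {foxtrot:28, lima:47}
run next job → foxtrot; now {lima:47}
update lima to priority 14 → {lima:14}
run next job → lima; now {}
add tango (priority 1) → {tango:1}
run next job → tango; now {}
add kilo (priority 22) → {kilo:22}
run next job → kilo; now {}
add november (priority 59) → {november:59}
run next job → november; now {}
add uniform (priority 42) → {uniform:42}
run next job → uniform; now {}
add echo (priority 12) → {echo:12}
add hotel (priority 17) → {echo:12, hotel:17}
add quebec (priority 23) → {echo:12, hotel:17, quebec:23}
run next job → echo; now {hotel:17, quebec:23}
update quebec to priority 3 → {quebec:3, hotel:17}

juliet, charlie, golf, oscar, foxtrot, lima, tango, kilo, november, uniform, echo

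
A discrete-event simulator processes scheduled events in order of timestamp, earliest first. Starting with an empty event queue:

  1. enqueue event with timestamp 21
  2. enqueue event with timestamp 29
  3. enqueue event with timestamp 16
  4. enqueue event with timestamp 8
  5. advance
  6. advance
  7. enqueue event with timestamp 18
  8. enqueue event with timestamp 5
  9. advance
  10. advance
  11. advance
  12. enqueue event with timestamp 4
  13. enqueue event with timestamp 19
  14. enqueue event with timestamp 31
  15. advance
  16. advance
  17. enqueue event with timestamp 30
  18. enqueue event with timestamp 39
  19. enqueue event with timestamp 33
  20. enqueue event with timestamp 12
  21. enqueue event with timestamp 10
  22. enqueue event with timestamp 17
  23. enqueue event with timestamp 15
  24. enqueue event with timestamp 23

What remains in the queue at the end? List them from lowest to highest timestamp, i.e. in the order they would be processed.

[10, 12, 15, 17, 23, 29, 30, 31, 33, 39]

insert 21 → {21}
insert 29 → {21, 29}
insert 16 → {16, 21, 29}
insert 8 → {8, 16, 21, 29}
advance → 8; now {16, 21, 29}
advance → 16; now {21, 29}
insert 18 → {18, 21, 29}
insert 5 → {5, 18, 21, 29}
advance → 5; now {18, 21, 29}
advance → 18; now {21, 29}
advance → 21; now {29}
insert 4 → {4, 29}
insert 19 → {4, 19, 29}
insert 31 → {4, 19, 29, 31}
advance → 4; now {19, 29, 31}
advance → 19; now {29, 31}
insert 30 → {29, 30, 31}
insert 39 → {29, 30, 31, 39}
insert 33 → {29, 30, 31, 33, 39}
insert 12 → {12, 29, 30, 31, 33, 39}
insert 10 → {10, 12, 29, 30, 31, 33, 39}
insert 17 → {10, 12, 17, 29, 30, 31, 33, 39}
insert 15 → {10, 12, 15, 17, 29, 30, 31, 33, 39}
insert 23 → {10, 12, 15, 17, 23, 29, 30, 31, 33, 39}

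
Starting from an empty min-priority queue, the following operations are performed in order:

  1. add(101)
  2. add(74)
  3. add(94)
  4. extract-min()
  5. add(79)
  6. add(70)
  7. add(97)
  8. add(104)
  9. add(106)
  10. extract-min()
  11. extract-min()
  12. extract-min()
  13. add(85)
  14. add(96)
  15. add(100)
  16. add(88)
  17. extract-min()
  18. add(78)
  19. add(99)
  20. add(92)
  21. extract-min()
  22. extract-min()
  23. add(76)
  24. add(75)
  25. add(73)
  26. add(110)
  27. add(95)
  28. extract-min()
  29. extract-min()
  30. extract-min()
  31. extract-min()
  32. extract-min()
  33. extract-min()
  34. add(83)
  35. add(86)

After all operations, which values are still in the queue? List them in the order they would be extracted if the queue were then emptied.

insert 101 → {101}
insert 74 → {74, 101}
insert 94 → {74, 94, 101}
extract-min → 74; now {94, 101}
insert 79 → {79, 94, 101}
insert 70 → {70, 79, 94, 101}
insert 97 → {70, 79, 94, 97, 101}
insert 104 → {70, 79, 94, 97, 101, 104}
insert 106 → {70, 79, 94, 97, 101, 104, 106}
extract-min → 70; now {79, 94, 97, 101, 104, 106}
extract-min → 79; now {94, 97, 101, 104, 106}
extract-min → 94; now {97, 101, 104, 106}
insert 85 → {85, 97, 101, 104, 106}
insert 96 → {85, 96, 97, 101, 104, 106}
insert 100 → {85, 96, 97, 100, 101, 104, 106}
insert 88 → {85, 88, 96, 97, 100, 101, 104, 106}
extract-min → 85; now {88, 96, 97, 100, 101, 104, 106}
insert 78 → {78, 88, 96, 97, 100, 101, 104, 106}
insert 99 → {78, 88, 96, 97, 99, 100, 101, 104, 106}
insert 92 → {78, 88, 92, 96, 97, 99, 100, 101, 104, 106}
extract-min → 78; now {88, 92, 96, 97, 99, 100, 101, 104, 106}
extract-min → 88; now {92, 96, 97, 99, 100, 101, 104, 106}
insert 76 → {76, 92, 96, 97, 99, 100, 101, 104, 106}
insert 75 → {75, 76, 92, 96, 97, 99, 100, 101, 104, 106}
insert 73 → {73, 75, 76, 92, 96, 97, 99, 100, 101, 104, 106}
insert 110 → {73, 75, 76, 92, 96, 97, 99, 100, 101, 104, 106, 110}
insert 95 → {73, 75, 76, 92, 95, 96, 97, 99, 100, 101, 104, 106, 110}
extract-min → 73; now {75, 76, 92, 95, 96, 97, 99, 100, 101, 104, 106, 110}
extract-min → 75; now {76, 92, 95, 96, 97, 99, 100, 101, 104, 106, 110}
extract-min → 76; now {92, 95, 96, 97, 99, 100, 101, 104, 106, 110}
extract-min → 92; now {95, 96, 97, 99, 100, 101, 104, 106, 110}
extract-min → 95; now {96, 97, 99, 100, 101, 104, 106, 110}
extract-min → 96; now {97, 99, 100, 101, 104, 106, 110}
insert 83 → {83, 97, 99, 100, 101, 104, 106, 110}
insert 86 → {83, 86, 97, 99, 100, 101, 104, 106, 110}

83 → 86 → 97 → 99 → 100 → 101 → 104 → 106 → 110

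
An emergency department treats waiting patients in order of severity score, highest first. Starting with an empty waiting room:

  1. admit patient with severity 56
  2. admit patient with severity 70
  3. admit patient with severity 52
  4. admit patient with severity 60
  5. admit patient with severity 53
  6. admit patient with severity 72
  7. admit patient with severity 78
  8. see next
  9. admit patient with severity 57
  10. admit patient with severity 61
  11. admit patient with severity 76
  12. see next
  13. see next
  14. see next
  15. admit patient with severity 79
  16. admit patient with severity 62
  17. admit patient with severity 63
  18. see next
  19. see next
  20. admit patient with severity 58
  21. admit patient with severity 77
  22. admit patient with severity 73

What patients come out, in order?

insert 56 → {56}
insert 70 → {70, 56}
insert 52 → {70, 56, 52}
insert 60 → {70, 60, 56, 52}
insert 53 → {70, 60, 56, 53, 52}
insert 72 → {72, 70, 60, 56, 53, 52}
insert 78 → {78, 72, 70, 60, 56, 53, 52}
see next → 78; now {72, 70, 60, 56, 53, 52}
insert 57 → {72, 70, 60, 57, 56, 53, 52}
insert 61 → {72, 70, 61, 60, 57, 56, 53, 52}
insert 76 → {76, 72, 70, 61, 60, 57, 56, 53, 52}
see next → 76; now {72, 70, 61, 60, 57, 56, 53, 52}
see next → 72; now {70, 61, 60, 57, 56, 53, 52}
see next → 70; now {61, 60, 57, 56, 53, 52}
insert 79 → {79, 61, 60, 57, 56, 53, 52}
insert 62 → {79, 62, 61, 60, 57, 56, 53, 52}
insert 63 → {79, 63, 62, 61, 60, 57, 56, 53, 52}
see next → 79; now {63, 62, 61, 60, 57, 56, 53, 52}
see next → 63; now {62, 61, 60, 57, 56, 53, 52}
insert 58 → {62, 61, 60, 58, 57, 56, 53, 52}
insert 77 → {77, 62, 61, 60, 58, 57, 56, 53, 52}
insert 73 → {77, 73, 62, 61, 60, 58, 57, 56, 53, 52}

78 → 76 → 72 → 70 → 79 → 63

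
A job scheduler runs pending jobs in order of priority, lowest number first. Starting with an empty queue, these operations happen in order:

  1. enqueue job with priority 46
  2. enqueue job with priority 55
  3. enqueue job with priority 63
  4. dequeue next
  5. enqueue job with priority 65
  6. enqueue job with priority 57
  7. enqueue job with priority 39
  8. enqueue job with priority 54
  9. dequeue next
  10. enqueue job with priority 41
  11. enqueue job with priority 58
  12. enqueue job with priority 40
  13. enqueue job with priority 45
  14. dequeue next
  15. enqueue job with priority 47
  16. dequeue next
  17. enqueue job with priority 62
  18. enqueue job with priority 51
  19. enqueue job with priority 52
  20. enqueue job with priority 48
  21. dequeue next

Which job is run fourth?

41

insert 46 → {46}
insert 55 → {46, 55}
insert 63 → {46, 55, 63}
dequeue next → 46; now {55, 63}
insert 65 → {55, 63, 65}
insert 57 → {55, 57, 63, 65}
insert 39 → {39, 55, 57, 63, 65}
insert 54 → {39, 54, 55, 57, 63, 65}
dequeue next → 39; now {54, 55, 57, 63, 65}
insert 41 → {41, 54, 55, 57, 63, 65}
insert 58 → {41, 54, 55, 57, 58, 63, 65}
insert 40 → {40, 41, 54, 55, 57, 58, 63, 65}
insert 45 → {40, 41, 45, 54, 55, 57, 58, 63, 65}
dequeue next → 40; now {41, 45, 54, 55, 57, 58, 63, 65}
insert 47 → {41, 45, 47, 54, 55, 57, 58, 63, 65}
dequeue next → 41; now {45, 47, 54, 55, 57, 58, 63, 65}
insert 62 → {45, 47, 54, 55, 57, 58, 62, 63, 65}
insert 51 → {45, 47, 51, 54, 55, 57, 58, 62, 63, 65}
insert 52 → {45, 47, 51, 52, 54, 55, 57, 58, 62, 63, 65}
insert 48 → {45, 47, 48, 51, 52, 54, 55, 57, 58, 62, 63, 65}
dequeue next → 45; now {47, 48, 51, 52, 54, 55, 57, 58, 62, 63, 65}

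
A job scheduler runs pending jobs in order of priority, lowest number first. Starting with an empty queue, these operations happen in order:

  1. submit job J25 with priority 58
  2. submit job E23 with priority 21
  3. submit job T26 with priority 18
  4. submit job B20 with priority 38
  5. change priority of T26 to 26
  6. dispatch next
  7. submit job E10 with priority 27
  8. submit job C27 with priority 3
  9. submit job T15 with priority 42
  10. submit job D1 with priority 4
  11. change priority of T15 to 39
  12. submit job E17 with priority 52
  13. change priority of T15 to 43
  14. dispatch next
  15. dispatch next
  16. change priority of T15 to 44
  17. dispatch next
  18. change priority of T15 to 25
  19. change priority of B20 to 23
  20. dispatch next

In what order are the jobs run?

E23 → C27 → D1 → T26 → B20

add J25 (priority 58) → {J25:58}
add E23 (priority 21) → {E23:21, J25:58}
add T26 (priority 18) → {T26:18, E23:21, J25:58}
add B20 (priority 38) → {T26:18, E23:21, B20:38, J25:58}
update T26 to priority 26 → {E23:21, T26:26, B20:38, J25:58}
dispatch next → E23; now {T26:26, B20:38, J25:58}
add E10 (priority 27) → {T26:26, E10:27, B20:38, J25:58}
add C27 (priority 3) → {C27:3, T26:26, E10:27, B20:38, J25:58}
add T15 (priority 42) → {C27:3, T26:26, E10:27, B20:38, T15:42, J25:58}
add D1 (priority 4) → {C27:3, D1:4, T26:26, E10:27, B20:38, T15:42, J25:58}
update T15 to priority 39 → {C27:3, D1:4, T26:26, E10:27, B20:38, T15:39, J25:58}
add E17 (priority 52) → {C27:3, D1:4, T26:26, E10:27, B20:38, T15:39, E17:52, J25:58}
update T15 to priority 43 → {C27:3, D1:4, T26:26, E10:27, B20:38, T15:43, E17:52, J25:58}
dispatch next → C27; now {D1:4, T26:26, E10:27, B20:38, T15:43, E17:52, J25:58}
dispatch next → D1; now {T26:26, E10:27, B20:38, T15:43, E17:52, J25:58}
update T15 to priority 44 → {T26:26, E10:27, B20:38, T15:44, E17:52, J25:58}
dispatch next → T26; now {E10:27, B20:38, T15:44, E17:52, J25:58}
update T15 to priority 25 → {T15:25, E10:27, B20:38, E17:52, J25:58}
update B20 to priority 23 → {B20:23, T15:25, E10:27, E17:52, J25:58}
dispatch next → B20; now {T15:25, E10:27, E17:52, J25:58}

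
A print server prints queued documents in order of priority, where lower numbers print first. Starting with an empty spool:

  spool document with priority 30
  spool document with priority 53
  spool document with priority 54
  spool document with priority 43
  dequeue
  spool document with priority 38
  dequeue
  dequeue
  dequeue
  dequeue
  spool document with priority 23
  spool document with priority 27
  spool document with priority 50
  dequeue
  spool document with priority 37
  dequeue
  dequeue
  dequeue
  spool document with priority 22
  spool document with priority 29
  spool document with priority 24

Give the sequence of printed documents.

[30, 38, 43, 53, 54, 23, 27, 37, 50]

insert 30 → {30}
insert 53 → {30, 53}
insert 54 → {30, 53, 54}
insert 43 → {30, 43, 53, 54}
dequeue → 30; now {43, 53, 54}
insert 38 → {38, 43, 53, 54}
dequeue → 38; now {43, 53, 54}
dequeue → 43; now {53, 54}
dequeue → 53; now {54}
dequeue → 54; now {}
insert 23 → {23}
insert 27 → {23, 27}
insert 50 → {23, 27, 50}
dequeue → 23; now {27, 50}
insert 37 → {27, 37, 50}
dequeue → 27; now {37, 50}
dequeue → 37; now {50}
dequeue → 50; now {}
insert 22 → {22}
insert 29 → {22, 29}
insert 24 → {22, 24, 29}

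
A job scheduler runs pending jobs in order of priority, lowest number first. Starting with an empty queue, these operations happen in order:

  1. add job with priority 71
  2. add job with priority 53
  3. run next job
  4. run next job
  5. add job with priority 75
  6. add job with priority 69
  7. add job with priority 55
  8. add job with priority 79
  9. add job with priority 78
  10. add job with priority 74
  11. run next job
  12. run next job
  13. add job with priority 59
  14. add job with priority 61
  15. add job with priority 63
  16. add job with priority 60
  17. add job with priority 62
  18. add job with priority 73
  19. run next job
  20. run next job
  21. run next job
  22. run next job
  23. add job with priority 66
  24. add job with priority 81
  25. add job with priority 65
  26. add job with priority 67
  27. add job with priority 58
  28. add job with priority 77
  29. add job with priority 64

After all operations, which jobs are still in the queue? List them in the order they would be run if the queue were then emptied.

[58, 63, 64, 65, 66, 67, 73, 74, 75, 77, 78, 79, 81]

insert 71 → {71}
insert 53 → {53, 71}
run next job → 53; now {71}
run next job → 71; now {}
insert 75 → {75}
insert 69 → {69, 75}
insert 55 → {55, 69, 75}
insert 79 → {55, 69, 75, 79}
insert 78 → {55, 69, 75, 78, 79}
insert 74 → {55, 69, 74, 75, 78, 79}
run next job → 55; now {69, 74, 75, 78, 79}
run next job → 69; now {74, 75, 78, 79}
insert 59 → {59, 74, 75, 78, 79}
insert 61 → {59, 61, 74, 75, 78, 79}
insert 63 → {59, 61, 63, 74, 75, 78, 79}
insert 60 → {59, 60, 61, 63, 74, 75, 78, 79}
insert 62 → {59, 60, 61, 62, 63, 74, 75, 78, 79}
insert 73 → {59, 60, 61, 62, 63, 73, 74, 75, 78, 79}
run next job → 59; now {60, 61, 62, 63, 73, 74, 75, 78, 79}
run next job → 60; now {61, 62, 63, 73, 74, 75, 78, 79}
run next job → 61; now {62, 63, 73, 74, 75, 78, 79}
run next job → 62; now {63, 73, 74, 75, 78, 79}
insert 66 → {63, 66, 73, 74, 75, 78, 79}
insert 81 → {63, 66, 73, 74, 75, 78, 79, 81}
insert 65 → {63, 65, 66, 73, 74, 75, 78, 79, 81}
insert 67 → {63, 65, 66, 67, 73, 74, 75, 78, 79, 81}
insert 58 → {58, 63, 65, 66, 67, 73, 74, 75, 78, 79, 81}
insert 77 → {58, 63, 65, 66, 67, 73, 74, 75, 77, 78, 79, 81}
insert 64 → {58, 63, 64, 65, 66, 67, 73, 74, 75, 77, 78, 79, 81}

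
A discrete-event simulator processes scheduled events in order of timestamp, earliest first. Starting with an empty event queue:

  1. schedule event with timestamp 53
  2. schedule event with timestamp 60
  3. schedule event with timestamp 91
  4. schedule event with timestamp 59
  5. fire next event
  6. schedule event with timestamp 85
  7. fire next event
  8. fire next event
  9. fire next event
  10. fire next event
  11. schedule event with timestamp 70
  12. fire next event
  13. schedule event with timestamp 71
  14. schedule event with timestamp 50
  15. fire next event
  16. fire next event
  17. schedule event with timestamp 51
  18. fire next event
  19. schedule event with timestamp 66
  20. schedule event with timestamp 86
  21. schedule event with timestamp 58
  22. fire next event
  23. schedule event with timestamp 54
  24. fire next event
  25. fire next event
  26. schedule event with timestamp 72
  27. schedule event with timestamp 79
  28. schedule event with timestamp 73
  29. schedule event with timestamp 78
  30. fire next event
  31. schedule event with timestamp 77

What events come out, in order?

[53, 59, 60, 85, 91, 70, 50, 71, 51, 58, 54, 66, 72]

insert 53 → {53}
insert 60 → {53, 60}
insert 91 → {53, 60, 91}
insert 59 → {53, 59, 60, 91}
fire next event → 53; now {59, 60, 91}
insert 85 → {59, 60, 85, 91}
fire next event → 59; now {60, 85, 91}
fire next event → 60; now {85, 91}
fire next event → 85; now {91}
fire next event → 91; now {}
insert 70 → {70}
fire next event → 70; now {}
insert 71 → {71}
insert 50 → {50, 71}
fire next event → 50; now {71}
fire next event → 71; now {}
insert 51 → {51}
fire next event → 51; now {}
insert 66 → {66}
insert 86 → {66, 86}
insert 58 → {58, 66, 86}
fire next event → 58; now {66, 86}
insert 54 → {54, 66, 86}
fire next event → 54; now {66, 86}
fire next event → 66; now {86}
insert 72 → {72, 86}
insert 79 → {72, 79, 86}
insert 73 → {72, 73, 79, 86}
insert 78 → {72, 73, 78, 79, 86}
fire next event → 72; now {73, 78, 79, 86}
insert 77 → {73, 77, 78, 79, 86}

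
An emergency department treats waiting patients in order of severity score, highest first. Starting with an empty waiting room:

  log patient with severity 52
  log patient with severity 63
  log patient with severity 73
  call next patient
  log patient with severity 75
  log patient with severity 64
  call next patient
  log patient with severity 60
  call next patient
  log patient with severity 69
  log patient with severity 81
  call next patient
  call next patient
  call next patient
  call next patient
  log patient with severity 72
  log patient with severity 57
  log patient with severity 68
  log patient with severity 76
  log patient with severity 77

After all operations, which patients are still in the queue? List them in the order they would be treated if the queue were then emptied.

insert 52 → {52}
insert 63 → {63, 52}
insert 73 → {73, 63, 52}
call next patient → 73; now {63, 52}
insert 75 → {75, 63, 52}
insert 64 → {75, 64, 63, 52}
call next patient → 75; now {64, 63, 52}
insert 60 → {64, 63, 60, 52}
call next patient → 64; now {63, 60, 52}
insert 69 → {69, 63, 60, 52}
insert 81 → {81, 69, 63, 60, 52}
call next patient → 81; now {69, 63, 60, 52}
call next patient → 69; now {63, 60, 52}
call next patient → 63; now {60, 52}
call next patient → 60; now {52}
insert 72 → {72, 52}
insert 57 → {72, 57, 52}
insert 68 → {72, 68, 57, 52}
insert 76 → {76, 72, 68, 57, 52}
insert 77 → {77, 76, 72, 68, 57, 52}

77 → 76 → 72 → 68 → 57 → 52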